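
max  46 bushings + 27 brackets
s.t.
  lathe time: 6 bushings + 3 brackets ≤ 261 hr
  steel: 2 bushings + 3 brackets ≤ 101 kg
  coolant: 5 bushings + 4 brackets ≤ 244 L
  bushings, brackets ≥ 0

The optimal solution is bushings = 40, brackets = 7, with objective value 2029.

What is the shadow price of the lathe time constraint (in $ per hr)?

7

Binding: lathe time and steel. Non-binding: coolant (16 unused).
Slack constraints have shadow price 0 (complementary slackness).
Dual feasibility on the basic columns requires 6·y_lathe time + 2·y_steel = 46, 3·y_lathe time + 3·y_steel = 27.
Solving: y_lathe time = 7, y_steel = 2.
Shadow price of lathe time = 7.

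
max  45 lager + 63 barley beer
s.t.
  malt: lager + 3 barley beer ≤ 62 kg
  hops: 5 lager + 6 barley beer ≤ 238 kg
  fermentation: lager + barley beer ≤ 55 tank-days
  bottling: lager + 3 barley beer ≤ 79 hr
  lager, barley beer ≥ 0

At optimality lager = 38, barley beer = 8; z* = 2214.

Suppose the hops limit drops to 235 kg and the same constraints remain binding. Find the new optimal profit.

At the optimum: malt uses 62 of 62 (binding); hops uses 238 of 238 (binding); fermentation uses 46 of 55 (slack = 9); bottling uses 62 of 79 (slack = 17).
Slack constraints have shadow price 0 (complementary slackness).
Dual feasibility on the basic columns requires 1·y_malt + 5·y_hops = 45, 3·y_malt + 6·y_hops = 63.
Solving: y_malt = 5, y_hops = 8.
Δz = y_hops·Δb = 8 × (-3) = -24, so new z* = 2214 − 24 = 2190.

2190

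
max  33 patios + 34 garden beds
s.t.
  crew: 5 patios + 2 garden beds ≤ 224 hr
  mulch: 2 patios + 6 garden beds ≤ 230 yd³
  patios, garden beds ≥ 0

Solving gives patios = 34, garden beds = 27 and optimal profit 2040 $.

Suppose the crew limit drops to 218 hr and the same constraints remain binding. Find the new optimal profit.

At the optimum: crew uses 224 of 224 (binding); mulch uses 230 of 230 (binding).
Dual feasibility on the basic columns requires 5·y_crew + 2·y_mulch = 33, 2·y_crew + 6·y_mulch = 34.
This yields shadow prices y_crew = 5, y_mulch = 4.
Δz = y_crew·Δb = 5 × (-6) = -30, so new z* = 2040 − 30 = 2010.

2010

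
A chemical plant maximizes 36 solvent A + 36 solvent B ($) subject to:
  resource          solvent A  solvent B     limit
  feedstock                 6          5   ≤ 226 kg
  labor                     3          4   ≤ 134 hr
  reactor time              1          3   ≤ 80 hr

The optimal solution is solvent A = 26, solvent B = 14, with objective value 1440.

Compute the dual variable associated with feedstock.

At the optimum: feedstock uses 226 of 226 (binding); labor uses 134 of 134 (binding); reactor time uses 68 of 80 (slack = 12).
By complementary slackness, y = 0 for the non-binding constraint.
From A_Bᵀ y = c: 6·y_feedstock + 3·y_labor = 36; 5·y_feedstock + 4·y_labor = 36.
This yields shadow prices y_feedstock = 4, y_labor = 4.
Shadow price of feedstock = 4.

4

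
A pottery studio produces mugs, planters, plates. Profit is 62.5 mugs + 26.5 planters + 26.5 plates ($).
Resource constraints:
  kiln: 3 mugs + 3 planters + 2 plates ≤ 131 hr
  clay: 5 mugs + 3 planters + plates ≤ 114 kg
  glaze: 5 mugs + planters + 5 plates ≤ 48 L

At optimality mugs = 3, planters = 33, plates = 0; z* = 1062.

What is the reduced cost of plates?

At the optimum: kiln uses 108 of 131 (slack = 23); clay uses 114 of 114 (binding); glaze uses 48 of 48 (binding).
Slack constraints have shadow price 0 (complementary slackness).
Dual feasibility on the basic columns requires 5·y_clay + 5·y_glaze = 62.5, 3·y_clay + 1·y_glaze = 26.5.
This yields shadow prices y_clay = 7, y_glaze = 5.5.
Reduced cost of plates: c₃ − yᵀa₃ = 26.5 − (7·1 + 5.5·5) = 26.5 − 34.5 = -8.

-8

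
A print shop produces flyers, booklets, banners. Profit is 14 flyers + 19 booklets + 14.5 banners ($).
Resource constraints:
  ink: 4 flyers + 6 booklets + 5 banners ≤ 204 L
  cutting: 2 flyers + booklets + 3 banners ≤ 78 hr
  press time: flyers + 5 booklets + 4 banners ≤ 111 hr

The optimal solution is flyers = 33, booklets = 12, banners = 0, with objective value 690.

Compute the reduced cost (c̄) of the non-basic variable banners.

At the optimum: ink uses 204 of 204 (binding); cutting uses 78 of 78 (binding); press time uses 93 of 111 (slack = 18).
By complementary slackness, y = 0 for the non-binding constraint.
From A_Bᵀ y = c: 4·y_ink + 2·y_cutting = 14; 6·y_ink + 1·y_cutting = 19.
→ y_ink = 3 and y_cutting = 1.
Reduced cost of banners: c₃ − yᵀa₃ = 14.5 − (3·5 + 1·3) = 14.5 − 18 = -3.5.

-3.5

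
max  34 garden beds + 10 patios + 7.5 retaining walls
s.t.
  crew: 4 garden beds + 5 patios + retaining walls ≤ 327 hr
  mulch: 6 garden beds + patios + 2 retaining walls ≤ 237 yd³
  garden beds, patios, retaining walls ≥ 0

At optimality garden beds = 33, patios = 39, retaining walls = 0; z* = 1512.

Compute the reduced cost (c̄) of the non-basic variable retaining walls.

Check each constraint at x*: crew 327/327 (tight); mulch 237/237 (tight).
From A_Bᵀ y = c: 4·y_crew + 6·y_mulch = 34; 5·y_crew + 1·y_mulch = 10.
Solving: y_crew = 1, y_mulch = 5.
Reduced cost of retaining walls: c₃ − yᵀa₃ = 7.5 − (1·1 + 5·2) = 7.5 − 11 = -3.5.

-3.5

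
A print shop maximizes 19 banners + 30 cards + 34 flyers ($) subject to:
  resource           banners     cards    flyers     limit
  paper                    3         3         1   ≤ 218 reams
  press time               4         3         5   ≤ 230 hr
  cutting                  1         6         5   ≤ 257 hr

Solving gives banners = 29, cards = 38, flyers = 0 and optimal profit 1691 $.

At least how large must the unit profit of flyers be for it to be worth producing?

35

At the optimum: paper uses 201 of 218 (slack = 17); press time uses 230 of 230 (binding); cutting uses 257 of 257 (binding).
Since paper is not tight, its dual is 0.
From A_Bᵀ y = c: 4·y_press time + 1·y_cutting = 19; 3·y_press time + 6·y_cutting = 30.
Solving: y_press time = 4, y_cutting = 3.
flyers enters the basis when its profit ≥ yᵀa₃ = 4·5 + 3·5 = 35.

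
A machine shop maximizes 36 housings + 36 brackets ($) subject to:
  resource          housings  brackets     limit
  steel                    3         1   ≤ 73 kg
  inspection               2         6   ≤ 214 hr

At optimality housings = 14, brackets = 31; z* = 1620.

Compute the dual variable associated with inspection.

4.5

Both steel and inspection are binding at x*.
From A_Bᵀ y = c: 3·y_steel + 2·y_inspection = 36; 1·y_steel + 6·y_inspection = 36.
→ y_steel = 9 and y_inspection = 4.5.
Shadow price of inspection = 4.5.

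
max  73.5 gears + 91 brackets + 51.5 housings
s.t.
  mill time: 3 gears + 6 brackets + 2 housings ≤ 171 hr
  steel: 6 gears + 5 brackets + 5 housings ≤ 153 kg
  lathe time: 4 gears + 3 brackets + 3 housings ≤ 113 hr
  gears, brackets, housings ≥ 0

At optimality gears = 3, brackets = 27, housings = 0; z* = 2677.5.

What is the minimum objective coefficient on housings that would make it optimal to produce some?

Binding: mill time and steel. Non-binding: lathe time (20 unused).
Slack constraints have shadow price 0 (complementary slackness).
The binding rows give the dual system: 3·y_mill time + 6·y_steel = 73.5 and 6·y_mill time + 5·y_steel = 91.
This yields shadow prices y_mill time = 8.5, y_steel = 8.
housings enters the basis when its profit ≥ yᵀa₃ = 8.5·2 + 8·5 = 57.

57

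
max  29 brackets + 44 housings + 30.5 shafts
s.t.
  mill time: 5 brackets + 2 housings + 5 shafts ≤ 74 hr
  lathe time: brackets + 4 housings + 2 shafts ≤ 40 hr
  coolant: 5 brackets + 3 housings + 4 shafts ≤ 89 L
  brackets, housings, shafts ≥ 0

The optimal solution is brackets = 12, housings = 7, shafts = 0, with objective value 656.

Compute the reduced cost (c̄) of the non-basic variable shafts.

At the optimum: mill time uses 74 of 74 (binding); lathe time uses 40 of 40 (binding); coolant uses 81 of 89 (slack = 8).
Slack constraints have shadow price 0 (complementary slackness).
From A_Bᵀ y = c: 5·y_mill time + 1·y_lathe time = 29; 2·y_mill time + 4·y_lathe time = 44.
This yields shadow prices y_mill time = 4, y_lathe time = 9.
Reduced cost of shafts: c₃ − yᵀa₃ = 30.5 − (4·5 + 9·2) = 30.5 − 38 = -7.5.

-7.5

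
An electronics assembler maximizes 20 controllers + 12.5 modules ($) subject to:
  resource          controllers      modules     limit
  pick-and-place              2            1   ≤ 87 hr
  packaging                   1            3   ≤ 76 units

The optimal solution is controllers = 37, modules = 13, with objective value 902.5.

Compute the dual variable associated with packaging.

1

Check each constraint at x*: pick-and-place 87/87 (tight); packaging 76/76 (tight).
Dual feasibility on the basic columns requires 2·y_pick-and-place + 1·y_packaging = 20, 1·y_pick-and-place + 3·y_packaging = 12.5.
Solving: y_pick-and-place = 9.5, y_packaging = 1.
Shadow price of packaging = 1.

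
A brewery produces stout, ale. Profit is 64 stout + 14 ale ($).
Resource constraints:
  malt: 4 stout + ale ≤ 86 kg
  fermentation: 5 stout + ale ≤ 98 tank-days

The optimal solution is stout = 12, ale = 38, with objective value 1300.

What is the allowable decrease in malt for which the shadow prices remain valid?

7.6

Binding constraints: malt, fermentation. The basis is B = [[4,1],[5,1]] with det -1.
Per unit decrease in malt, x* moves by d = (1, -5).
The basis stays optimal until ale reaches 0; allowable decrease = 7.6 kg.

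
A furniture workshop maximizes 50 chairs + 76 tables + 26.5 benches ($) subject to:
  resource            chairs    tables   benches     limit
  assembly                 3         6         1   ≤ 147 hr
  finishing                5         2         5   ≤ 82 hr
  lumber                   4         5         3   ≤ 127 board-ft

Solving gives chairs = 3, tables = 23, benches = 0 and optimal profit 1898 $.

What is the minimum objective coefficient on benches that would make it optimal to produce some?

Check each constraint at x*: assembly 147/147 (tight); finishing 61/82 (slack 21); lumber 127/127 (tight).
Slack constraints have shadow price 0 (complementary slackness).
From A_Bᵀ y = c: 3·y_assembly + 4·y_lumber = 50; 6·y_assembly + 5·y_lumber = 76.
→ y_assembly = 6 and y_lumber = 8.
benches enters the basis when its profit ≥ yᵀa₃ = 6·1 + 8·3 = 30.

30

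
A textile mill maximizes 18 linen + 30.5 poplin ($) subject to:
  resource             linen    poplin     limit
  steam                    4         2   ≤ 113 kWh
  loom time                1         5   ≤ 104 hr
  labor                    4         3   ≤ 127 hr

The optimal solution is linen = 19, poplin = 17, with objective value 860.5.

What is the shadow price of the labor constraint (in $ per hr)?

3.5

Binding: loom time and labor. Non-binding: steam (3 unused).
Since steam is not tight, its dual is 0.
The binding rows give the dual system: 1·y_loom time + 4·y_labor = 18 and 5·y_loom time + 3·y_labor = 30.5.
This yields shadow prices y_loom time = 4, y_labor = 3.5.
Shadow price of labor = 3.5.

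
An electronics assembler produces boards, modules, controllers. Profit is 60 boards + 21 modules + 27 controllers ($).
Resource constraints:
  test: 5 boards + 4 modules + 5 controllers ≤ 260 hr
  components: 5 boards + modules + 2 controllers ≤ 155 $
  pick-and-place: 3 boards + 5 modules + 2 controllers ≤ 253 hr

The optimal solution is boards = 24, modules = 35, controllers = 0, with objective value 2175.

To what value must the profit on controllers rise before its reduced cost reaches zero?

Check each constraint at x*: test 260/260 (tight); components 155/155 (tight); pick-and-place 247/253 (slack 6).
Since pick-and-place is not tight, its dual is 0.
The binding rows give the dual system: 5·y_test + 5·y_components = 60 and 4·y_test + 1·y_components = 21.
This yields shadow prices y_test = 3, y_components = 9.
controllers enters the basis when its profit ≥ yᵀa₃ = 3·5 + 9·2 = 33.

33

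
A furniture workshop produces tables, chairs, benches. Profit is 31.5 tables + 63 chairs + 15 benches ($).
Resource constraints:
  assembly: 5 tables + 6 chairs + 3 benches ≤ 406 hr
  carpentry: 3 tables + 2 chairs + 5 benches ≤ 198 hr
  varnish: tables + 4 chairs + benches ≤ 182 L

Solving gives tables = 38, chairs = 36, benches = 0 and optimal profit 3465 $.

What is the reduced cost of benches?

Check each constraint at x*: assembly 406/406 (tight); carpentry 186/198 (slack 12); varnish 182/182 (tight).
By complementary slackness, y = 0 for the non-binding constraint.
Dual feasibility on the basic columns requires 5·y_assembly + 1·y_varnish = 31.5, 6·y_assembly + 4·y_varnish = 63.
Solving: y_assembly = 4.5, y_varnish = 9.
Reduced cost of benches: c₃ − yᵀa₃ = 15 − (4.5·3 + 9·1) = 15 − 22.5 = -7.5.

-7.5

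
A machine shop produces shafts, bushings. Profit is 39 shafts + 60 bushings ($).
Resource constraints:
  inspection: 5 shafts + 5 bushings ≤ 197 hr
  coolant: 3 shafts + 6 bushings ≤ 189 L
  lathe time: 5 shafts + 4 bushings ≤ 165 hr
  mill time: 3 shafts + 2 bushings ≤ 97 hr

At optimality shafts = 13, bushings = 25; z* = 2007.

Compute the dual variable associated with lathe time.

Binding: coolant and lathe time. Non-binding: inspection (7 unused), mill time (8 unused).
Slack constraints have shadow price 0 (complementary slackness).
The binding rows give the dual system: 3·y_coolant + 5·y_lathe time = 39 and 6·y_coolant + 4·y_lathe time = 60.
This yields shadow prices y_coolant = 8, y_lathe time = 3.
Shadow price of lathe time = 3.

3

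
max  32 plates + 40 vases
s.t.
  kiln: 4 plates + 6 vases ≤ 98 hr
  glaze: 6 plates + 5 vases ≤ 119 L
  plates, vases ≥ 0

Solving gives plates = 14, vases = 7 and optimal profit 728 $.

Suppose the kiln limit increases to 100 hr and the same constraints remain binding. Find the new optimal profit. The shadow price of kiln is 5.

Δb = 2, so new z* = 728 + (5)·(2) = 728 + 10 = 738.

738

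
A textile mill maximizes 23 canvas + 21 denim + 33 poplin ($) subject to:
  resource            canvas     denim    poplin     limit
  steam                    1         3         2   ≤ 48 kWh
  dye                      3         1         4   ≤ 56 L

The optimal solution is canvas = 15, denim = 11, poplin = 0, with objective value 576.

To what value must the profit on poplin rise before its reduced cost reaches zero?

Check each constraint at x*: steam 48/48 (tight); dye 56/56 (tight).
Dual feasibility on the basic columns requires 1·y_steam + 3·y_dye = 23, 3·y_steam + 1·y_dye = 21.
→ y_steam = 5 and y_dye = 6.
poplin enters the basis when its profit ≥ yᵀa₃ = 5·2 + 6·4 = 34.

34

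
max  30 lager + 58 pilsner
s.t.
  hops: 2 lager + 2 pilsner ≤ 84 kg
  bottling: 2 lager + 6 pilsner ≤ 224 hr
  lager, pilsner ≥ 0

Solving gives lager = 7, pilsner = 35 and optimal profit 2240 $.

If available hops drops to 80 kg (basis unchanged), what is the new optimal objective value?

At the optimum: hops uses 84 of 84 (binding); bottling uses 224 of 224 (binding).
The binding rows give the dual system: 2·y_hops + 2·y_bottling = 30 and 2·y_hops + 6·y_bottling = 58.
→ y_hops = 8 and y_bottling = 7.
Δz = y_hops·Δb = 8 × (-4) = -32, so new z* = 2240 − 32 = 2208.

2208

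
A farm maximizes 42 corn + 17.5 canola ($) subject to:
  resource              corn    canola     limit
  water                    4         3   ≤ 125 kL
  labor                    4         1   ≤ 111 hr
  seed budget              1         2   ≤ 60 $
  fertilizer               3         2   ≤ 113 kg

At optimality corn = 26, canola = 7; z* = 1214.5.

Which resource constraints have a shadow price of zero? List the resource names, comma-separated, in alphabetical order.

fertilizer, seed budget

water: 125/125 (binding)
labor: 111/111 (binding)
seed budget: 40/60 (slack 20)
fertilizer: 92/113 (slack 21)
By complementary slackness, a constraint with positive slack has shadow price 0 → fertilizer, seed budget.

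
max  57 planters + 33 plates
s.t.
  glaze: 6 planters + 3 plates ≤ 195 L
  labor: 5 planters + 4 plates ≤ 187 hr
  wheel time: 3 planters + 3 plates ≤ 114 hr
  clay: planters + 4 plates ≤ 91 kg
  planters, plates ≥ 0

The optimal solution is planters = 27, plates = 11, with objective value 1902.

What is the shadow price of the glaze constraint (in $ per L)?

Binding: glaze and wheel time. Non-binding: labor (8 unused), clay (20 unused).
By complementary slackness, y = 0 for the non-binding constraints.
From A_Bᵀ y = c: 6·y_glaze + 3·y_wheel time = 57; 3·y_glaze + 3·y_wheel time = 33.
→ y_glaze = 8 and y_wheel time = 3.
Shadow price of glaze = 8.

8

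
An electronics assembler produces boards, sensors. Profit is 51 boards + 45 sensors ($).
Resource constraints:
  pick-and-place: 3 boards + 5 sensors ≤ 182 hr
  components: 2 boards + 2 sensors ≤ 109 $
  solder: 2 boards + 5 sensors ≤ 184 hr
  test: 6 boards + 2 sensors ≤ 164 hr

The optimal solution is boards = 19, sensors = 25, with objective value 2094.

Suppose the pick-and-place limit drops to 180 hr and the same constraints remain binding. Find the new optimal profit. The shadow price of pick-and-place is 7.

Δb = -2, so new z* = 2094 + (7)·(-2) = 2094 − 14 = 2080.

2080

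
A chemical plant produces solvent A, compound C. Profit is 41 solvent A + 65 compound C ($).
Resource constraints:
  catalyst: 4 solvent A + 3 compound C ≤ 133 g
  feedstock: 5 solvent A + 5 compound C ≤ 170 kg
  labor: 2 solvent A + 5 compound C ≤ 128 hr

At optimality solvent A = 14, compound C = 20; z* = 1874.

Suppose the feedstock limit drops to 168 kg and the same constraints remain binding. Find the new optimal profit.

1864

Check each constraint at x*: catalyst 116/133 (slack 17); feedstock 170/170 (tight); labor 128/128 (tight).
Slack constraints have shadow price 0 (complementary slackness).
The binding rows give the dual system: 5·y_feedstock + 2·y_labor = 41 and 5·y_feedstock + 5·y_labor = 65.
→ y_feedstock = 5 and y_labor = 8.
Δz = y_feedstock·Δb = 5 × (-2) = -10, so new z* = 1874 − 10 = 1864.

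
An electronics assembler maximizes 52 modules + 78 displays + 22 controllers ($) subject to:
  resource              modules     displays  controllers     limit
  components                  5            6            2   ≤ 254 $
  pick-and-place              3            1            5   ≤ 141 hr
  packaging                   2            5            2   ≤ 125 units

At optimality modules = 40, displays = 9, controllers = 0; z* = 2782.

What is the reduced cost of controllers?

-6

At the optimum: components uses 254 of 254 (binding); pick-and-place uses 129 of 141 (slack = 12); packaging uses 125 of 125 (binding).
By complementary slackness, y = 0 for the non-binding constraint.
From A_Bᵀ y = c: 5·y_components + 2·y_packaging = 52; 6·y_components + 5·y_packaging = 78.
Solving: y_components = 8, y_packaging = 6.
Reduced cost of controllers: c₃ − yᵀa₃ = 22 − (8·2 + 6·2) = 22 − 28 = -6.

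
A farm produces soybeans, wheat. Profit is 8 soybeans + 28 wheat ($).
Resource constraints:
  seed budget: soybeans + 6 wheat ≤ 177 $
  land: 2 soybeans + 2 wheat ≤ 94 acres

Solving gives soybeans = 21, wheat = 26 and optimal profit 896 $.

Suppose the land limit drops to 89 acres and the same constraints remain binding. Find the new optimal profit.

886

Check each constraint at x*: seed budget 177/177 (tight); land 94/94 (tight).
From A_Bᵀ y = c: 1·y_seed budget + 2·y_land = 8; 6·y_seed budget + 2·y_land = 28.
Solving: y_seed budget = 4, y_land = 2.
Δz = y_land·Δb = 2 × (-5) = -10, so new z* = 896 − 10 = 886.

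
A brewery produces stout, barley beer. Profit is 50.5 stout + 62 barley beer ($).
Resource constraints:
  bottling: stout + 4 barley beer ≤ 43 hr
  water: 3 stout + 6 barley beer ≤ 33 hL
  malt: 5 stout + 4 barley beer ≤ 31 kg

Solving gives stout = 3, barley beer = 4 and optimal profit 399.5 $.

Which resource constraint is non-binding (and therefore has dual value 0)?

bottling: 19/43 (slack 24)
water: 33/33 (binding)
malt: 31/31 (binding)
By complementary slackness, a constraint with positive slack has shadow price 0 → bottling.

bottling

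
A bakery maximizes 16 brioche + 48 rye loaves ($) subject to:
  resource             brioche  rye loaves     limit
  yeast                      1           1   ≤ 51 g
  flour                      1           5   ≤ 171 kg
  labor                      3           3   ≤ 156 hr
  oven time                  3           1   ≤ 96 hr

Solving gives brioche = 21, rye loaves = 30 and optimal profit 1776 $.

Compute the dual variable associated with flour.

8

Check each constraint at x*: yeast 51/51 (tight); flour 171/171 (tight); labor 153/156 (slack 3); oven time 93/96 (slack 3).
By complementary slackness, y = 0 for the non-binding constraints.
Dual feasibility on the basic columns requires 1·y_yeast + 1·y_flour = 16, 1·y_yeast + 5·y_flour = 48.
This yields shadow prices y_yeast = 8, y_flour = 8.
Shadow price of flour = 8.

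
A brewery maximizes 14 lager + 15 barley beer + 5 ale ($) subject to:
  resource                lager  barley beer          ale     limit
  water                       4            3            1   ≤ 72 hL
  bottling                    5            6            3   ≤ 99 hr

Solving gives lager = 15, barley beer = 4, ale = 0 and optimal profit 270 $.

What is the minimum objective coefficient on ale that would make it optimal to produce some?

Both water and bottling are binding at x*.
From A_Bᵀ y = c: 4·y_water + 5·y_bottling = 14; 3·y_water + 6·y_bottling = 15.
→ y_water = 1 and y_bottling = 2.
ale enters the basis when its profit ≥ yᵀa₃ = 1·1 + 2·3 = 7.

7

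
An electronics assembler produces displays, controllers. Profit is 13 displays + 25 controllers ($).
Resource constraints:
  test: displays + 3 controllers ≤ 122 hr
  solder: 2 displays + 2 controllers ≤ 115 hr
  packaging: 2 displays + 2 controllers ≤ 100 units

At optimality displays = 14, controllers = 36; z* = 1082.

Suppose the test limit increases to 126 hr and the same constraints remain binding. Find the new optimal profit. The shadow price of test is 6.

1106

Δb = 4, so new z* = 1082 + (6)·(4) = 1082 + 24 = 1106.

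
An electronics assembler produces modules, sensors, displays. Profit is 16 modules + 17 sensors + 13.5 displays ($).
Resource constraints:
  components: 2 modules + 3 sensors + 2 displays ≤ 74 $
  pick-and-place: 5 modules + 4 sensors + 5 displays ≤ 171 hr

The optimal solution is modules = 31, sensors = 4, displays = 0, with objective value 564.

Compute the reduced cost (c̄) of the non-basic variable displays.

At the optimum: components uses 74 of 74 (binding); pick-and-place uses 171 of 171 (binding).
From A_Bᵀ y = c: 2·y_components + 5·y_pick-and-place = 16; 3·y_components + 4·y_pick-and-place = 17.
→ y_components = 3 and y_pick-and-place = 2.
Reduced cost of displays: c₃ − yᵀa₃ = 13.5 − (3·2 + 2·5) = 13.5 − 16 = -2.5.

-2.5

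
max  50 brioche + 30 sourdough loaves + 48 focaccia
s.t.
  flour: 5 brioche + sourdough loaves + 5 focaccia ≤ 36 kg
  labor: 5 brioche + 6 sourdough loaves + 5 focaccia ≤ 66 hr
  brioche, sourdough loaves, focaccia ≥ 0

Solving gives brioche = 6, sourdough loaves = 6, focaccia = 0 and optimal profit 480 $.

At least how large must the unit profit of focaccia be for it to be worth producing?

50

At the optimum: flour uses 36 of 36 (binding); labor uses 66 of 66 (binding).
From A_Bᵀ y = c: 5·y_flour + 5·y_labor = 50; 1·y_flour + 6·y_labor = 30.
Solving: y_flour = 6, y_labor = 4.
focaccia enters the basis when its profit ≥ yᵀa₃ = 6·5 + 4·5 = 50.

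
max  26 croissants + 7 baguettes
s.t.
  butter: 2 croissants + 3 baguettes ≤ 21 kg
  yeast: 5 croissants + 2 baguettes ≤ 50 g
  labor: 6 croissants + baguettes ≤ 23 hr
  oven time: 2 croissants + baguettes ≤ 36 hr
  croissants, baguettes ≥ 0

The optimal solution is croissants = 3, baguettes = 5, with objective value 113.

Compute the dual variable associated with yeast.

At the optimum: butter uses 21 of 21 (binding); yeast uses 25 of 50 (slack = 25); labor uses 23 of 23 (binding); oven time uses 11 of 36 (slack = 25).
Since yeast, oven time are not tight, their duals are 0.
The binding rows give the dual system: 2·y_butter + 6·y_labor = 26 and 3·y_butter + 1·y_labor = 7.
Solving: y_butter = 1, y_labor = 4.
Shadow price of yeast = 0.

0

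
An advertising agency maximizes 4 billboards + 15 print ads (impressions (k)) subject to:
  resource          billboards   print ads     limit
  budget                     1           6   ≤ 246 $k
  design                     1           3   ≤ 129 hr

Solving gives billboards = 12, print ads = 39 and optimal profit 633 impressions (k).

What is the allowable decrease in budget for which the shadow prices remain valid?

Binding constraints: budget, design. The basis is B = [[1,6],[1,3]] with det -3.
Per unit decrease in budget, x* moves by d = (1, -0.3333).
The basis stays optimal until print ads reaches 0; allowable decrease = 117 $k.

117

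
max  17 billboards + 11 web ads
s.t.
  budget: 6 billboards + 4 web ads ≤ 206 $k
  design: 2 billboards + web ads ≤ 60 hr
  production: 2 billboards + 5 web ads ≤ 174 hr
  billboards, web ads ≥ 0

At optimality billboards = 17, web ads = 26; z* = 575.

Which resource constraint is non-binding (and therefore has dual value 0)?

production

budget: 206/206 (binding)
design: 60/60 (binding)
production: 164/174 (slack 10)
By complementary slackness, a constraint with positive slack has shadow price 0 → production.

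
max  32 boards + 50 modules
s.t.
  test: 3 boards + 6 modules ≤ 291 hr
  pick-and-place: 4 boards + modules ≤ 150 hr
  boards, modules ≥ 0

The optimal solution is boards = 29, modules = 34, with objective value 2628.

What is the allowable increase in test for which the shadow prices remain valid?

Binding constraints: test, pick-and-place. The basis is B = [[3,6],[4,1]] with det -21.
Per unit increase in test, x* moves by d = (-0.0476, 0.1905).
The basis stays optimal until boards reaches 0; allowable increase = 609 hr.

609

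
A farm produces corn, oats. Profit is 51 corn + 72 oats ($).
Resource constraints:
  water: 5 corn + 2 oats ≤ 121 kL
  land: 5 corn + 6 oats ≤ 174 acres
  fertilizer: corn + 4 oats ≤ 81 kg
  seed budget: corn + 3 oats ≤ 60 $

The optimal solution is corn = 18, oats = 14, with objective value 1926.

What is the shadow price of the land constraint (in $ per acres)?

Binding: land and seed budget. Non-binding: water (3 unused), fertilizer (7 unused).
Since water, fertilizer are not tight, their duals are 0.
From A_Bᵀ y = c: 5·y_land + 1·y_seed budget = 51; 6·y_land + 3·y_seed budget = 72.
Solving: y_land = 9, y_seed budget = 6.
Shadow price of land = 9.

9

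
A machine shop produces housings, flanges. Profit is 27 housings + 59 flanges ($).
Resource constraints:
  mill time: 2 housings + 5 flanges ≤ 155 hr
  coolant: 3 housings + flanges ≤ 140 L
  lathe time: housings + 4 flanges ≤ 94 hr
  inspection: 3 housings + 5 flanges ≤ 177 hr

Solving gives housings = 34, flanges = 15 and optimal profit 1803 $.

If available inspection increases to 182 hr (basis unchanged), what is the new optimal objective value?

1838

Check each constraint at x*: mill time 143/155 (slack 12); coolant 117/140 (slack 23); lathe time 94/94 (tight); inspection 177/177 (tight).
Since mill time, coolant are not tight, their duals are 0.
From A_Bᵀ y = c: 1·y_lathe time + 3·y_inspection = 27; 4·y_lathe time + 5·y_inspection = 59.
This yields shadow prices y_lathe time = 6, y_inspection = 7.
Δz = y_inspection·Δb = 7 × (5) = 35, so new z* = 1803 + 35 = 1838.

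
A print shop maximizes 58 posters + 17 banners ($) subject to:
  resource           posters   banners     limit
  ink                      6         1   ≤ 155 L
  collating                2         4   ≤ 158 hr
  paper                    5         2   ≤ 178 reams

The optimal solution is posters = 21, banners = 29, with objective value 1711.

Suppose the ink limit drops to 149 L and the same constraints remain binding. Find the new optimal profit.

At the optimum: ink uses 155 of 155 (binding); collating uses 158 of 158 (binding); paper uses 163 of 178 (slack = 15).
Slack constraints have shadow price 0 (complementary slackness).
Dual feasibility on the basic columns requires 6·y_ink + 2·y_collating = 58, 1·y_ink + 4·y_collating = 17.
Solving: y_ink = 9, y_collating = 2.
Δz = y_ink·Δb = 9 × (-6) = -54, so new z* = 1711 − 54 = 1657.

1657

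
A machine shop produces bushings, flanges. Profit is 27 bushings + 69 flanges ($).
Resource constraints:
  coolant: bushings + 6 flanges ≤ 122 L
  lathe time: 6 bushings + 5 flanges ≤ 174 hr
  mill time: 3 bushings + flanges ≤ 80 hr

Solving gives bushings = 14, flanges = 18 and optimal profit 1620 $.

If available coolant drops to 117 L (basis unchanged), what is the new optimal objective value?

At the optimum: coolant uses 122 of 122 (binding); lathe time uses 174 of 174 (binding); mill time uses 60 of 80 (slack = 20).
By complementary slackness, y = 0 for the non-binding constraint.
Dual feasibility on the basic columns requires 1·y_coolant + 6·y_lathe time = 27, 6·y_coolant + 5·y_lathe time = 69.
This yields shadow prices y_coolant = 9, y_lathe time = 3.
Δz = y_coolant·Δb = 9 × (-5) = -45, so new z* = 1620 − 45 = 1575.

1575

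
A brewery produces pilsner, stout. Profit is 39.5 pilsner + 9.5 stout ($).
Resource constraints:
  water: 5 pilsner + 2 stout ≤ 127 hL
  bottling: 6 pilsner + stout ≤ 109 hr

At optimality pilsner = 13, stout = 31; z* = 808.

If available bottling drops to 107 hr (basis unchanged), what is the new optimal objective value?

799

Check each constraint at x*: water 127/127 (tight); bottling 109/109 (tight).
Dual feasibility on the basic columns requires 5·y_water + 6·y_bottling = 39.5, 2·y_water + 1·y_bottling = 9.5.
Solving: y_water = 2.5, y_bottling = 4.5.
Δz = y_bottling·Δb = 4.5 × (-2) = -9, so new z* = 808 − 9 = 799.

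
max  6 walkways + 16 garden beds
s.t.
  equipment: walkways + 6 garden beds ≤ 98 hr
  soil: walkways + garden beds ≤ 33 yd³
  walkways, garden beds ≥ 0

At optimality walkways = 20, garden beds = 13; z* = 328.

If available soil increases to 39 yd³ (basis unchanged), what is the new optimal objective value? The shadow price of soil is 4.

352

Δb = 6, so new z* = 328 + (4)·(6) = 328 + 24 = 352.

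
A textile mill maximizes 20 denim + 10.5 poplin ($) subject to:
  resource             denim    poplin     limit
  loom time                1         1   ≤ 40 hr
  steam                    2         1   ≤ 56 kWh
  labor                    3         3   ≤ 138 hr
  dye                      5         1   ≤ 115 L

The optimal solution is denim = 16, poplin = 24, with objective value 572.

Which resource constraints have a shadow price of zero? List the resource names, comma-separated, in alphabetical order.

dye, labor

loom time: 40/40 (binding)
steam: 56/56 (binding)
labor: 120/138 (slack 18)
dye: 104/115 (slack 11)
By complementary slackness, a constraint with positive slack has shadow price 0 → dye, labor.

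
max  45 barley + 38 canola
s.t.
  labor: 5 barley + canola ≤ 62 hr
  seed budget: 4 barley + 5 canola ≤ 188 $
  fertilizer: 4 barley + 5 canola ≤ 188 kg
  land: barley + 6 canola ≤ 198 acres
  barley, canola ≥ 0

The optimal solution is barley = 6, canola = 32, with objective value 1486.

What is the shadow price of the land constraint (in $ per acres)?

At the optimum: labor uses 62 of 62 (binding); seed budget uses 184 of 188 (slack = 4); fertilizer uses 184 of 188 (slack = 4); land uses 198 of 198 (binding).
Slack constraints have shadow price 0 (complementary slackness).
From A_Bᵀ y = c: 5·y_labor + 1·y_land = 45; 1·y_labor + 6·y_land = 38.
Solving: y_labor = 8, y_land = 5.
Shadow price of land = 5.

5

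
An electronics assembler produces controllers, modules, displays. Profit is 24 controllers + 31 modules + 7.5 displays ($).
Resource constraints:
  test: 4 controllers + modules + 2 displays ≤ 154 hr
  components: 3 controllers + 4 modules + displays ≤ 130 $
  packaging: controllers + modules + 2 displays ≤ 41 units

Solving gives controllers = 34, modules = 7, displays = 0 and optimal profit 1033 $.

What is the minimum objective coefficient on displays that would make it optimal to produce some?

13

At the optimum: test uses 143 of 154 (slack = 11); components uses 130 of 130 (binding); packaging uses 41 of 41 (binding).
Slack constraints have shadow price 0 (complementary slackness).
The binding rows give the dual system: 3·y_components + 1·y_packaging = 24 and 4·y_components + 1·y_packaging = 31.
→ y_components = 7 and y_packaging = 3.
displays enters the basis when its profit ≥ yᵀa₃ = 7·1 + 3·2 = 13.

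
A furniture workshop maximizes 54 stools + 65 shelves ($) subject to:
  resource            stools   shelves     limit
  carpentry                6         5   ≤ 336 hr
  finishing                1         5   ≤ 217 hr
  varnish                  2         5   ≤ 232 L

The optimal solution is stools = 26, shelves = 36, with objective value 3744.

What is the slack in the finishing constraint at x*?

11

finishing used = 1·26 + 5·36 = 206; slack = 217 − 206 = 11.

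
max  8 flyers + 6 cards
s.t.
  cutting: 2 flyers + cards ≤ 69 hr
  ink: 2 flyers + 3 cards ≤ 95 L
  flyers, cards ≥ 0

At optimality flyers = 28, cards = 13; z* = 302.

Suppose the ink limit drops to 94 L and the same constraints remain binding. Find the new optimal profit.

301

Both cutting and ink are binding at x*.
The binding rows give the dual system: 2·y_cutting + 2·y_ink = 8 and 1·y_cutting + 3·y_ink = 6.
→ y_cutting = 3 and y_ink = 1.
Δz = y_ink·Δb = 1 × (-1) = -1, so new z* = 302 − 1 = 301.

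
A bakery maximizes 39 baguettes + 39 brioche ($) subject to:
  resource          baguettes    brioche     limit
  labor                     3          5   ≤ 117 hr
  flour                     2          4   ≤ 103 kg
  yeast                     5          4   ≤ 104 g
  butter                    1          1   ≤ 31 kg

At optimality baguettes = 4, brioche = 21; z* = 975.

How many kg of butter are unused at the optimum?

butter used = 1·4 + 1·21 = 25; slack = 31 − 25 = 6.

6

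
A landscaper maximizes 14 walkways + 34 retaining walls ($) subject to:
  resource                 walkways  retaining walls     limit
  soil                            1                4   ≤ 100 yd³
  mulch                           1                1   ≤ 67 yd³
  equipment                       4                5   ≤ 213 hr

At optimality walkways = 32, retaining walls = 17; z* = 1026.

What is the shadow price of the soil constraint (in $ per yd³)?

6

Check each constraint at x*: soil 100/100 (tight); mulch 49/67 (slack 18); equipment 213/213 (tight).
By complementary slackness, y = 0 for the non-binding constraint.
Dual feasibility on the basic columns requires 1·y_soil + 4·y_equipment = 14, 4·y_soil + 5·y_equipment = 34.
→ y_soil = 6 and y_equipment = 2.
Shadow price of soil = 6.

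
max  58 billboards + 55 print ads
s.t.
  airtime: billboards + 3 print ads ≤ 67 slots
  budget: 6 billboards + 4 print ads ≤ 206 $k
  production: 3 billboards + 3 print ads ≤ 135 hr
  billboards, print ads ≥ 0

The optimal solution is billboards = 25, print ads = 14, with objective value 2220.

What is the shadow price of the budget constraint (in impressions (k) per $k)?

Check each constraint at x*: airtime 67/67 (tight); budget 206/206 (tight); production 117/135 (slack 18).
Since production is not tight, its dual is 0.
From A_Bᵀ y = c: 1·y_airtime + 6·y_budget = 58; 3·y_airtime + 4·y_budget = 55.
→ y_airtime = 7 and y_budget = 8.5.
Shadow price of budget = 8.5.

8.5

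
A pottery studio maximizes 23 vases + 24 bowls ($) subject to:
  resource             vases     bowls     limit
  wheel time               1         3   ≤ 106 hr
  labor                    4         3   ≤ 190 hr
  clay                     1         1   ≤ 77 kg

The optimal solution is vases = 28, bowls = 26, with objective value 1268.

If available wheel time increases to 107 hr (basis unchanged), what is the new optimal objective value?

At the optimum: wheel time uses 106 of 106 (binding); labor uses 190 of 190 (binding); clay uses 54 of 77 (slack = 23).
Since clay is not tight, its dual is 0.
The binding rows give the dual system: 1·y_wheel time + 4·y_labor = 23 and 3·y_wheel time + 3·y_labor = 24.
Solving: y_wheel time = 3, y_labor = 5.
Δz = y_wheel time·Δb = 3 × (1) = 3, so new z* = 1268 + 3 = 1271.

1271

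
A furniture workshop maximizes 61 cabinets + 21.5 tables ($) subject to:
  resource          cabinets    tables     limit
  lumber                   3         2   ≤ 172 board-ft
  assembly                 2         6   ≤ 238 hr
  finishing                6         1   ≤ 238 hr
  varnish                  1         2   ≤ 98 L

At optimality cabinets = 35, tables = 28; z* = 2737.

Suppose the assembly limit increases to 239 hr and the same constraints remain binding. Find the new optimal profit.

Binding: assembly and finishing. Non-binding: lumber (11 unused), varnish (7 unused).
By complementary slackness, y = 0 for the non-binding constraints.
Dual feasibility on the basic columns requires 2·y_assembly + 6·y_finishing = 61, 6·y_assembly + 1·y_finishing = 21.5.
→ y_assembly = 2 and y_finishing = 9.5.
Δz = y_assembly·Δb = 2 × (1) = 2, so new z* = 2737 + 2 = 2739.

2739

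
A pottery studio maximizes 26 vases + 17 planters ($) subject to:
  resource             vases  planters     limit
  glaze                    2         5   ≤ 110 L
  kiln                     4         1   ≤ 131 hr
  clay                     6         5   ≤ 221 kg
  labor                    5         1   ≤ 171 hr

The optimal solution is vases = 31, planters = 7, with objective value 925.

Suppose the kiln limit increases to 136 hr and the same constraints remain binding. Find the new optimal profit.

At the optimum: glaze uses 97 of 110 (slack = 13); kiln uses 131 of 131 (binding); clay uses 221 of 221 (binding); labor uses 162 of 171 (slack = 9).
Since glaze, labor are not tight, their duals are 0.
From A_Bᵀ y = c: 4·y_kiln + 6·y_clay = 26; 1·y_kiln + 5·y_clay = 17.
This yields shadow prices y_kiln = 2, y_clay = 3.
Δz = y_kiln·Δb = 2 × (5) = 10, so new z* = 925 + 10 = 935.

935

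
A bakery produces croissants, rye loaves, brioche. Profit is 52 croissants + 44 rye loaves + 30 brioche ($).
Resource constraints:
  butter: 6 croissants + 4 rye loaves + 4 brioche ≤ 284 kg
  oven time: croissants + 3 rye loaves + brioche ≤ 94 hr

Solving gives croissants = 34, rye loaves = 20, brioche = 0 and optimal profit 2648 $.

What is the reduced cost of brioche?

Check each constraint at x*: butter 284/284 (tight); oven time 94/94 (tight).
The binding rows give the dual system: 6·y_butter + 1·y_oven time = 52 and 4·y_butter + 3·y_oven time = 44.
Solving: y_butter = 8, y_oven time = 4.
Reduced cost of brioche: c₃ − yᵀa₃ = 30 − (8·4 + 4·1) = 30 − 36 = -6.

-6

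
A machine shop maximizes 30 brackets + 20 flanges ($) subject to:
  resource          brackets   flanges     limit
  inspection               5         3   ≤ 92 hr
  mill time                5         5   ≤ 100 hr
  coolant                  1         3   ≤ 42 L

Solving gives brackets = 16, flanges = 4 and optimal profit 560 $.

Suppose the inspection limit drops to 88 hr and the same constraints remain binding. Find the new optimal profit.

Check each constraint at x*: inspection 92/92 (tight); mill time 100/100 (tight); coolant 28/42 (slack 14).
By complementary slackness, y = 0 for the non-binding constraint.
The binding rows give the dual system: 5·y_inspection + 5·y_mill time = 30 and 3·y_inspection + 5·y_mill time = 20.
→ y_inspection = 5 and y_mill time = 1.
Δz = y_inspection·Δb = 5 × (-4) = -20, so new z* = 560 − 20 = 540.

540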